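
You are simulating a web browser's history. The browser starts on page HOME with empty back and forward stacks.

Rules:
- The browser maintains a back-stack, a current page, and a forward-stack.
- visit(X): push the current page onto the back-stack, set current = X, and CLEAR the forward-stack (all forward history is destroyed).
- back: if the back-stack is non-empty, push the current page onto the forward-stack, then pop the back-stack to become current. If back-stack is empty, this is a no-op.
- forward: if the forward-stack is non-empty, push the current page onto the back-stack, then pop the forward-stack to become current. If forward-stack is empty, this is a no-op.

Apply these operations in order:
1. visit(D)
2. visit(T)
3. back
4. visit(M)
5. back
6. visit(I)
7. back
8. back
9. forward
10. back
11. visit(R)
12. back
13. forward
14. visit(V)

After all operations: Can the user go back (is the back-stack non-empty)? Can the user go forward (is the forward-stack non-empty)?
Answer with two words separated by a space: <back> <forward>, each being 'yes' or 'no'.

Answer: yes no

Derivation:
After 1 (visit(D)): cur=D back=1 fwd=0
After 2 (visit(T)): cur=T back=2 fwd=0
After 3 (back): cur=D back=1 fwd=1
After 4 (visit(M)): cur=M back=2 fwd=0
After 5 (back): cur=D back=1 fwd=1
After 6 (visit(I)): cur=I back=2 fwd=0
After 7 (back): cur=D back=1 fwd=1
After 8 (back): cur=HOME back=0 fwd=2
After 9 (forward): cur=D back=1 fwd=1
After 10 (back): cur=HOME back=0 fwd=2
After 11 (visit(R)): cur=R back=1 fwd=0
After 12 (back): cur=HOME back=0 fwd=1
After 13 (forward): cur=R back=1 fwd=0
After 14 (visit(V)): cur=V back=2 fwd=0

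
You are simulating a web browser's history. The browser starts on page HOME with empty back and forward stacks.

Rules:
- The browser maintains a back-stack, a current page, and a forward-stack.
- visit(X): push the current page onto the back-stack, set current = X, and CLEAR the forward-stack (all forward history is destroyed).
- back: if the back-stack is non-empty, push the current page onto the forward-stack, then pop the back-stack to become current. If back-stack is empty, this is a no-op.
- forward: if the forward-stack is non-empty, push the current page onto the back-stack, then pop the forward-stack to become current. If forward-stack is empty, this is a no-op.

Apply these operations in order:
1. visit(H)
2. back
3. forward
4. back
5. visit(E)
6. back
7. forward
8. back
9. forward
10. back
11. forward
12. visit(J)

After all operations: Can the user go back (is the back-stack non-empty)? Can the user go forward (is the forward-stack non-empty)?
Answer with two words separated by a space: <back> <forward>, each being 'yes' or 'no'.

Answer: yes no

Derivation:
After 1 (visit(H)): cur=H back=1 fwd=0
After 2 (back): cur=HOME back=0 fwd=1
After 3 (forward): cur=H back=1 fwd=0
After 4 (back): cur=HOME back=0 fwd=1
After 5 (visit(E)): cur=E back=1 fwd=0
After 6 (back): cur=HOME back=0 fwd=1
After 7 (forward): cur=E back=1 fwd=0
After 8 (back): cur=HOME back=0 fwd=1
After 9 (forward): cur=E back=1 fwd=0
After 10 (back): cur=HOME back=0 fwd=1
After 11 (forward): cur=E back=1 fwd=0
After 12 (visit(J)): cur=J back=2 fwd=0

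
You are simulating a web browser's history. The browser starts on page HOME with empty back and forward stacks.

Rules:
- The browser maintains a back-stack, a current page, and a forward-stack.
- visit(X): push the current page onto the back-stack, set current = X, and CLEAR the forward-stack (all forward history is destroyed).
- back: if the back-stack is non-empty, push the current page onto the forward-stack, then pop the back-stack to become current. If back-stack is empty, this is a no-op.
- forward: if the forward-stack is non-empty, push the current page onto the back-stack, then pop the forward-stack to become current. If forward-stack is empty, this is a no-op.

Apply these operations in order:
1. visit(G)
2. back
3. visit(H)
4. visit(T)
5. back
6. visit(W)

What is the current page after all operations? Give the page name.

After 1 (visit(G)): cur=G back=1 fwd=0
After 2 (back): cur=HOME back=0 fwd=1
After 3 (visit(H)): cur=H back=1 fwd=0
After 4 (visit(T)): cur=T back=2 fwd=0
After 5 (back): cur=H back=1 fwd=1
After 6 (visit(W)): cur=W back=2 fwd=0

Answer: W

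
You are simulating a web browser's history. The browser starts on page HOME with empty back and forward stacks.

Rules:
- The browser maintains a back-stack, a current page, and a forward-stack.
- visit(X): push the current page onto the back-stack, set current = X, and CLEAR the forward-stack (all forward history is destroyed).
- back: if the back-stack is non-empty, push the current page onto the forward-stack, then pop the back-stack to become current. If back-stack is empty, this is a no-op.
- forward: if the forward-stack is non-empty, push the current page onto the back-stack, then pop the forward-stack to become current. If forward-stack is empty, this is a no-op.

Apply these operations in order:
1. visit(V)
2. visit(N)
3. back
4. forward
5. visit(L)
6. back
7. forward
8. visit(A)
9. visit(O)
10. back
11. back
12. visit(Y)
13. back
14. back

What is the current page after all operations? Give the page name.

After 1 (visit(V)): cur=V back=1 fwd=0
After 2 (visit(N)): cur=N back=2 fwd=0
After 3 (back): cur=V back=1 fwd=1
After 4 (forward): cur=N back=2 fwd=0
After 5 (visit(L)): cur=L back=3 fwd=0
After 6 (back): cur=N back=2 fwd=1
After 7 (forward): cur=L back=3 fwd=0
After 8 (visit(A)): cur=A back=4 fwd=0
After 9 (visit(O)): cur=O back=5 fwd=0
After 10 (back): cur=A back=4 fwd=1
After 11 (back): cur=L back=3 fwd=2
After 12 (visit(Y)): cur=Y back=4 fwd=0
After 13 (back): cur=L back=3 fwd=1
After 14 (back): cur=N back=2 fwd=2

Answer: N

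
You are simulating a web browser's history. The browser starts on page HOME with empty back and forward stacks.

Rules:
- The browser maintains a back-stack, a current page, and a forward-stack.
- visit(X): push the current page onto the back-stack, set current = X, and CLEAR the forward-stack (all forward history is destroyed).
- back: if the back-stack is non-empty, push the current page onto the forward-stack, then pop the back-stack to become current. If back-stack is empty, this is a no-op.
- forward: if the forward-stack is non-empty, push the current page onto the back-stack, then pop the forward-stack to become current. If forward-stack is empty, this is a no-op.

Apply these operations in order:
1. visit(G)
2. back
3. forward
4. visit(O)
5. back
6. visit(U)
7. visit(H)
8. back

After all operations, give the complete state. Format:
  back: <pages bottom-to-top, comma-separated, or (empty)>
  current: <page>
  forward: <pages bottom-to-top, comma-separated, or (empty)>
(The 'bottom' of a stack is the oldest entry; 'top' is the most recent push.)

Answer: back: HOME,G
current: U
forward: H

Derivation:
After 1 (visit(G)): cur=G back=1 fwd=0
After 2 (back): cur=HOME back=0 fwd=1
After 3 (forward): cur=G back=1 fwd=0
After 4 (visit(O)): cur=O back=2 fwd=0
After 5 (back): cur=G back=1 fwd=1
After 6 (visit(U)): cur=U back=2 fwd=0
After 7 (visit(H)): cur=H back=3 fwd=0
After 8 (back): cur=U back=2 fwd=1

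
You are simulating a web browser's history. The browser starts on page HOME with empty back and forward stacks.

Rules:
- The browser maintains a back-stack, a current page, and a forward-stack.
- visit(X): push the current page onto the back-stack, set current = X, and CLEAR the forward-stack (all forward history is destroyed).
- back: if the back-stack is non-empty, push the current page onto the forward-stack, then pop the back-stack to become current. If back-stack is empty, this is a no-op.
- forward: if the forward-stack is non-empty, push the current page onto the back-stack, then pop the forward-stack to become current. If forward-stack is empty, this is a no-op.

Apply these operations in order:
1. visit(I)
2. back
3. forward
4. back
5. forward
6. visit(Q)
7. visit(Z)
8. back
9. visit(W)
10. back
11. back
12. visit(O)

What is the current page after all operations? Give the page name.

Answer: O

Derivation:
After 1 (visit(I)): cur=I back=1 fwd=0
After 2 (back): cur=HOME back=0 fwd=1
After 3 (forward): cur=I back=1 fwd=0
After 4 (back): cur=HOME back=0 fwd=1
After 5 (forward): cur=I back=1 fwd=0
After 6 (visit(Q)): cur=Q back=2 fwd=0
After 7 (visit(Z)): cur=Z back=3 fwd=0
After 8 (back): cur=Q back=2 fwd=1
After 9 (visit(W)): cur=W back=3 fwd=0
After 10 (back): cur=Q back=2 fwd=1
After 11 (back): cur=I back=1 fwd=2
After 12 (visit(O)): cur=O back=2 fwd=0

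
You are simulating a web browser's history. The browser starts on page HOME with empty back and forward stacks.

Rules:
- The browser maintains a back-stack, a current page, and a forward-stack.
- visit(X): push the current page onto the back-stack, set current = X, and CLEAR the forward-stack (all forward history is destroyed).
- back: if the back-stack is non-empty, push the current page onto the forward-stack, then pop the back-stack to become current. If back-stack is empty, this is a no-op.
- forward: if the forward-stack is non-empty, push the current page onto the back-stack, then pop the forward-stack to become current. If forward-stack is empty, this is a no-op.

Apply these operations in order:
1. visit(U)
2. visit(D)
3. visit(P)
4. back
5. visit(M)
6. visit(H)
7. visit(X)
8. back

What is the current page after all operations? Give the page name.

After 1 (visit(U)): cur=U back=1 fwd=0
After 2 (visit(D)): cur=D back=2 fwd=0
After 3 (visit(P)): cur=P back=3 fwd=0
After 4 (back): cur=D back=2 fwd=1
After 5 (visit(M)): cur=M back=3 fwd=0
After 6 (visit(H)): cur=H back=4 fwd=0
After 7 (visit(X)): cur=X back=5 fwd=0
After 8 (back): cur=H back=4 fwd=1

Answer: H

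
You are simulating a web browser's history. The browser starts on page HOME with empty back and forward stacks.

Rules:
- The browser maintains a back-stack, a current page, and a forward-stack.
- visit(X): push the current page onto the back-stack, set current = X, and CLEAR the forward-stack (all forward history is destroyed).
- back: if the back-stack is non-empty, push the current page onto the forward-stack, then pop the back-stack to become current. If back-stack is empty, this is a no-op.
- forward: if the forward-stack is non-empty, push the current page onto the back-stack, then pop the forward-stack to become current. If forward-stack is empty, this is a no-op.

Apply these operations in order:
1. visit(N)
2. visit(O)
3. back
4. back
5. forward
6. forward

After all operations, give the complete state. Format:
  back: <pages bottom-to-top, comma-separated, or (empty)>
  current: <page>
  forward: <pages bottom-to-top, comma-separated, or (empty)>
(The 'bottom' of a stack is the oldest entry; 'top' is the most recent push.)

Answer: back: HOME,N
current: O
forward: (empty)

Derivation:
After 1 (visit(N)): cur=N back=1 fwd=0
After 2 (visit(O)): cur=O back=2 fwd=0
After 3 (back): cur=N back=1 fwd=1
After 4 (back): cur=HOME back=0 fwd=2
After 5 (forward): cur=N back=1 fwd=1
After 6 (forward): cur=O back=2 fwd=0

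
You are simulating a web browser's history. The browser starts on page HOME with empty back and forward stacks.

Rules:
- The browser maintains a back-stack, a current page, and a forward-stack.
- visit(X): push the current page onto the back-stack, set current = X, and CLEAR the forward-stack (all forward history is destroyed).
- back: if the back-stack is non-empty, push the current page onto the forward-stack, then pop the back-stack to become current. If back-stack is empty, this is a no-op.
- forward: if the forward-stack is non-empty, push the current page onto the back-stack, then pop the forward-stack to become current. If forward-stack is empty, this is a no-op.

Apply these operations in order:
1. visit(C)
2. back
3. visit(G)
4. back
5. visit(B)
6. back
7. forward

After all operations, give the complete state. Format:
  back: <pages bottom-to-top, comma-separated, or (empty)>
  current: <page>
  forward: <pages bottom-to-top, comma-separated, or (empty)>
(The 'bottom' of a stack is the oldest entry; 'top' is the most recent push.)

After 1 (visit(C)): cur=C back=1 fwd=0
After 2 (back): cur=HOME back=0 fwd=1
After 3 (visit(G)): cur=G back=1 fwd=0
After 4 (back): cur=HOME back=0 fwd=1
After 5 (visit(B)): cur=B back=1 fwd=0
After 6 (back): cur=HOME back=0 fwd=1
After 7 (forward): cur=B back=1 fwd=0

Answer: back: HOME
current: B
forward: (empty)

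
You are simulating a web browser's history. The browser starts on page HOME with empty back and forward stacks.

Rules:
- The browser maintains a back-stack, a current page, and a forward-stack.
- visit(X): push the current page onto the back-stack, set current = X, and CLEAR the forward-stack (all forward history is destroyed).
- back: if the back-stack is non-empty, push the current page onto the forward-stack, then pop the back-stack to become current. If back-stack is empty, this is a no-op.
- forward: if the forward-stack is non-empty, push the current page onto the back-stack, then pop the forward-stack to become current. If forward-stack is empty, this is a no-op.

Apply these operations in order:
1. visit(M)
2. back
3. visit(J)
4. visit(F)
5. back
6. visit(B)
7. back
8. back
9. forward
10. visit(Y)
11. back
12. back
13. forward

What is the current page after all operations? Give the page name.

Answer: J

Derivation:
After 1 (visit(M)): cur=M back=1 fwd=0
After 2 (back): cur=HOME back=0 fwd=1
After 3 (visit(J)): cur=J back=1 fwd=0
After 4 (visit(F)): cur=F back=2 fwd=0
After 5 (back): cur=J back=1 fwd=1
After 6 (visit(B)): cur=B back=2 fwd=0
After 7 (back): cur=J back=1 fwd=1
After 8 (back): cur=HOME back=0 fwd=2
After 9 (forward): cur=J back=1 fwd=1
After 10 (visit(Y)): cur=Y back=2 fwd=0
After 11 (back): cur=J back=1 fwd=1
After 12 (back): cur=HOME back=0 fwd=2
After 13 (forward): cur=J back=1 fwd=1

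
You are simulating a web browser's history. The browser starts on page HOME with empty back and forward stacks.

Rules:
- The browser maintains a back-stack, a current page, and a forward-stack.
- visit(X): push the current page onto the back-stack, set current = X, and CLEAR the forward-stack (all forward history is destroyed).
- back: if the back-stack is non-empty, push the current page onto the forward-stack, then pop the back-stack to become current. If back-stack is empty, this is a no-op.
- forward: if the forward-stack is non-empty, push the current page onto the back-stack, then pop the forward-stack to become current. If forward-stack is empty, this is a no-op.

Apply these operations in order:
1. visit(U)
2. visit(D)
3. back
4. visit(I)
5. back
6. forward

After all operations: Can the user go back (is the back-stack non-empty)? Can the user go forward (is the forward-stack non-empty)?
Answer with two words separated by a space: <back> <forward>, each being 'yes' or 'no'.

After 1 (visit(U)): cur=U back=1 fwd=0
After 2 (visit(D)): cur=D back=2 fwd=0
After 3 (back): cur=U back=1 fwd=1
After 4 (visit(I)): cur=I back=2 fwd=0
After 5 (back): cur=U back=1 fwd=1
After 6 (forward): cur=I back=2 fwd=0

Answer: yes no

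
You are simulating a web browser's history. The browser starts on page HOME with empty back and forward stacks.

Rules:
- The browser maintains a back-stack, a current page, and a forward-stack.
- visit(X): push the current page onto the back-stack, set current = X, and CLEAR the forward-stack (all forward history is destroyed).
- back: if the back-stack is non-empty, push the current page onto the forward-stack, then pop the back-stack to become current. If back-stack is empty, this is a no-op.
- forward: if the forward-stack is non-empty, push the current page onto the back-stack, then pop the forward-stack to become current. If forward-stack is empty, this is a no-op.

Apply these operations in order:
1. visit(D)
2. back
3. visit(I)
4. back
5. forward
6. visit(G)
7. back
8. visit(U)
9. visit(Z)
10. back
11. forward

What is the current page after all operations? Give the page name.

After 1 (visit(D)): cur=D back=1 fwd=0
After 2 (back): cur=HOME back=0 fwd=1
After 3 (visit(I)): cur=I back=1 fwd=0
After 4 (back): cur=HOME back=0 fwd=1
After 5 (forward): cur=I back=1 fwd=0
After 6 (visit(G)): cur=G back=2 fwd=0
After 7 (back): cur=I back=1 fwd=1
After 8 (visit(U)): cur=U back=2 fwd=0
After 9 (visit(Z)): cur=Z back=3 fwd=0
After 10 (back): cur=U back=2 fwd=1
After 11 (forward): cur=Z back=3 fwd=0

Answer: Z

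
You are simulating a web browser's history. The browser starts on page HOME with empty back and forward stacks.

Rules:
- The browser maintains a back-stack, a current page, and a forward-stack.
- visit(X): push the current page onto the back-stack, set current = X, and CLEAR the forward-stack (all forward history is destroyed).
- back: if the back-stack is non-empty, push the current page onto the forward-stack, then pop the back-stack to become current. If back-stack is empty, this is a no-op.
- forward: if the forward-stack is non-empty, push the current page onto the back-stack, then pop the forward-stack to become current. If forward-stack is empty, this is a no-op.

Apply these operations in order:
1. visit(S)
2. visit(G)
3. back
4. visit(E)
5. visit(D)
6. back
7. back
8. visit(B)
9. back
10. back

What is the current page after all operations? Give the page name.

After 1 (visit(S)): cur=S back=1 fwd=0
After 2 (visit(G)): cur=G back=2 fwd=0
After 3 (back): cur=S back=1 fwd=1
After 4 (visit(E)): cur=E back=2 fwd=0
After 5 (visit(D)): cur=D back=3 fwd=0
After 6 (back): cur=E back=2 fwd=1
After 7 (back): cur=S back=1 fwd=2
After 8 (visit(B)): cur=B back=2 fwd=0
After 9 (back): cur=S back=1 fwd=1
After 10 (back): cur=HOME back=0 fwd=2

Answer: HOME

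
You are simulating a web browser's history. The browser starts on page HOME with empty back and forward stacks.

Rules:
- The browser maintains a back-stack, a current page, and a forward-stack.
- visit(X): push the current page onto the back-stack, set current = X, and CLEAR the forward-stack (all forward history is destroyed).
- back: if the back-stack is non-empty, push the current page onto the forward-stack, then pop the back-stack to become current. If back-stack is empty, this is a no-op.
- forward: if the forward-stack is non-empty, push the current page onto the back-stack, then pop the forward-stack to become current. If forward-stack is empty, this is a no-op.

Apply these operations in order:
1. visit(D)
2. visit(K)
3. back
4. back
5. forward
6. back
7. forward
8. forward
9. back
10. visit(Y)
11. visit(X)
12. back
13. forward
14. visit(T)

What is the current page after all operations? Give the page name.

After 1 (visit(D)): cur=D back=1 fwd=0
After 2 (visit(K)): cur=K back=2 fwd=0
After 3 (back): cur=D back=1 fwd=1
After 4 (back): cur=HOME back=0 fwd=2
After 5 (forward): cur=D back=1 fwd=1
After 6 (back): cur=HOME back=0 fwd=2
After 7 (forward): cur=D back=1 fwd=1
After 8 (forward): cur=K back=2 fwd=0
After 9 (back): cur=D back=1 fwd=1
After 10 (visit(Y)): cur=Y back=2 fwd=0
After 11 (visit(X)): cur=X back=3 fwd=0
After 12 (back): cur=Y back=2 fwd=1
After 13 (forward): cur=X back=3 fwd=0
After 14 (visit(T)): cur=T back=4 fwd=0

Answer: T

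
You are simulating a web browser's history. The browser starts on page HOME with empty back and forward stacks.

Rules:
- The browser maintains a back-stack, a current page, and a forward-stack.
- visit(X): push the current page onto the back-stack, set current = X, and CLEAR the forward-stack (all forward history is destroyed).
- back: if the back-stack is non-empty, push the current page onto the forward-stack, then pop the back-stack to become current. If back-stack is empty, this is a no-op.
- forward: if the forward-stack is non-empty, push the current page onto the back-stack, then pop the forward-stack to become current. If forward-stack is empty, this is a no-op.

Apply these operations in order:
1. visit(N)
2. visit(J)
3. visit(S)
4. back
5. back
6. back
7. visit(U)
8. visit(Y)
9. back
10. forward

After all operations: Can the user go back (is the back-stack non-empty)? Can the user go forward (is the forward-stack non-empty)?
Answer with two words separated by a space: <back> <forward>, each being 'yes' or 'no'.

After 1 (visit(N)): cur=N back=1 fwd=0
After 2 (visit(J)): cur=J back=2 fwd=0
After 3 (visit(S)): cur=S back=3 fwd=0
After 4 (back): cur=J back=2 fwd=1
After 5 (back): cur=N back=1 fwd=2
After 6 (back): cur=HOME back=0 fwd=3
After 7 (visit(U)): cur=U back=1 fwd=0
After 8 (visit(Y)): cur=Y back=2 fwd=0
After 9 (back): cur=U back=1 fwd=1
After 10 (forward): cur=Y back=2 fwd=0

Answer: yes no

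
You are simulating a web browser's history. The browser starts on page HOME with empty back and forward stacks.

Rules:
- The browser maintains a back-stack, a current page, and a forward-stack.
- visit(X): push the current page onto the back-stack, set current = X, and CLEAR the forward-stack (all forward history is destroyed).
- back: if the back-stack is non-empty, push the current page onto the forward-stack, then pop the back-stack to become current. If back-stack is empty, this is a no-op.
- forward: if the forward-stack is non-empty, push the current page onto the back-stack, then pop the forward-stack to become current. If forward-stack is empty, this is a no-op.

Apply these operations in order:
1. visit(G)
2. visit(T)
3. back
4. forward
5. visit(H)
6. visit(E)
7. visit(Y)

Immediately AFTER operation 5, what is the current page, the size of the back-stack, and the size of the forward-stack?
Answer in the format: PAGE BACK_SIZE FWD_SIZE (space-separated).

After 1 (visit(G)): cur=G back=1 fwd=0
After 2 (visit(T)): cur=T back=2 fwd=0
After 3 (back): cur=G back=1 fwd=1
After 4 (forward): cur=T back=2 fwd=0
After 5 (visit(H)): cur=H back=3 fwd=0

H 3 0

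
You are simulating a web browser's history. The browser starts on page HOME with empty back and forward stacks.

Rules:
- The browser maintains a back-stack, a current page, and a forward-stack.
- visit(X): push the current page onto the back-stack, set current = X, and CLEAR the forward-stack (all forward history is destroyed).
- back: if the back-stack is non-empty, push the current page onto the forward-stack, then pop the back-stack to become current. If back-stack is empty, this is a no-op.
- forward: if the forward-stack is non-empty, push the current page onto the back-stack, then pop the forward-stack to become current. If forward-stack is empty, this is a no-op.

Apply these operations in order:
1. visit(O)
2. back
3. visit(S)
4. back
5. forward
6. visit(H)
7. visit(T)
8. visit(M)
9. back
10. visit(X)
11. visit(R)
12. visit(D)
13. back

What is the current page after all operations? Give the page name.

After 1 (visit(O)): cur=O back=1 fwd=0
After 2 (back): cur=HOME back=0 fwd=1
After 3 (visit(S)): cur=S back=1 fwd=0
After 4 (back): cur=HOME back=0 fwd=1
After 5 (forward): cur=S back=1 fwd=0
After 6 (visit(H)): cur=H back=2 fwd=0
After 7 (visit(T)): cur=T back=3 fwd=0
After 8 (visit(M)): cur=M back=4 fwd=0
After 9 (back): cur=T back=3 fwd=1
After 10 (visit(X)): cur=X back=4 fwd=0
After 11 (visit(R)): cur=R back=5 fwd=0
After 12 (visit(D)): cur=D back=6 fwd=0
After 13 (back): cur=R back=5 fwd=1

Answer: R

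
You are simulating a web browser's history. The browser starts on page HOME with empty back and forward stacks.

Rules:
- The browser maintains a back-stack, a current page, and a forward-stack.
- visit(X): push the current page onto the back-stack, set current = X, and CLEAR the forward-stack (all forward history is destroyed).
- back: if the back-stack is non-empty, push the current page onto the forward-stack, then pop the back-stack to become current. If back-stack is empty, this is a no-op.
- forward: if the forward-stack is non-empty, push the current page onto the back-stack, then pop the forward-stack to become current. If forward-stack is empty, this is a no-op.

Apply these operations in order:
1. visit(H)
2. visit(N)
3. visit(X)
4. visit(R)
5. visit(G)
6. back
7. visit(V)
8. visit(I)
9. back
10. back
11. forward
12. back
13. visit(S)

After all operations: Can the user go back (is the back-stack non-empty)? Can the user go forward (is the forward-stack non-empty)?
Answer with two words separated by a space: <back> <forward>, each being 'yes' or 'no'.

Answer: yes no

Derivation:
After 1 (visit(H)): cur=H back=1 fwd=0
After 2 (visit(N)): cur=N back=2 fwd=0
After 3 (visit(X)): cur=X back=3 fwd=0
After 4 (visit(R)): cur=R back=4 fwd=0
After 5 (visit(G)): cur=G back=5 fwd=0
After 6 (back): cur=R back=4 fwd=1
After 7 (visit(V)): cur=V back=5 fwd=0
After 8 (visit(I)): cur=I back=6 fwd=0
After 9 (back): cur=V back=5 fwd=1
After 10 (back): cur=R back=4 fwd=2
After 11 (forward): cur=V back=5 fwd=1
After 12 (back): cur=R back=4 fwd=2
After 13 (visit(S)): cur=S back=5 fwd=0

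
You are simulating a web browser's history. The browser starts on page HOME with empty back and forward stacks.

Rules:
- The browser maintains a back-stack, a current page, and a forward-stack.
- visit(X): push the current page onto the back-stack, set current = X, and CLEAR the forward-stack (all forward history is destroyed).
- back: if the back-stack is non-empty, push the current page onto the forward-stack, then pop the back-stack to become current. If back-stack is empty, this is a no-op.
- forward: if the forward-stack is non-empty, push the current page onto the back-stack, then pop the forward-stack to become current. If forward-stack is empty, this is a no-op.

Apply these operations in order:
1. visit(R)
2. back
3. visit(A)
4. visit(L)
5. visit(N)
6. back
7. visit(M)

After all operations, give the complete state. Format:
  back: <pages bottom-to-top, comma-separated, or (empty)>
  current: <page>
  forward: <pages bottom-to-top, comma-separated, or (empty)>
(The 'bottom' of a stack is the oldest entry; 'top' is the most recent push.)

After 1 (visit(R)): cur=R back=1 fwd=0
After 2 (back): cur=HOME back=0 fwd=1
After 3 (visit(A)): cur=A back=1 fwd=0
After 4 (visit(L)): cur=L back=2 fwd=0
After 5 (visit(N)): cur=N back=3 fwd=0
After 6 (back): cur=L back=2 fwd=1
After 7 (visit(M)): cur=M back=3 fwd=0

Answer: back: HOME,A,L
current: M
forward: (empty)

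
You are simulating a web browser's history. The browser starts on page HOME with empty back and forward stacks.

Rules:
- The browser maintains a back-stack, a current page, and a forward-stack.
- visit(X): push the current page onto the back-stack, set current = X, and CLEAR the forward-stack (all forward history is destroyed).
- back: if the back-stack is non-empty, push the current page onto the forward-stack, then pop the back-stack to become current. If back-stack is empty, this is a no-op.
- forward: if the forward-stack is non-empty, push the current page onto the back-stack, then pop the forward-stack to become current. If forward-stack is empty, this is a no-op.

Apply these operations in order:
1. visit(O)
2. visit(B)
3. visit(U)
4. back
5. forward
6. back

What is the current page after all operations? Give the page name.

After 1 (visit(O)): cur=O back=1 fwd=0
After 2 (visit(B)): cur=B back=2 fwd=0
After 3 (visit(U)): cur=U back=3 fwd=0
After 4 (back): cur=B back=2 fwd=1
After 5 (forward): cur=U back=3 fwd=0
After 6 (back): cur=B back=2 fwd=1

Answer: B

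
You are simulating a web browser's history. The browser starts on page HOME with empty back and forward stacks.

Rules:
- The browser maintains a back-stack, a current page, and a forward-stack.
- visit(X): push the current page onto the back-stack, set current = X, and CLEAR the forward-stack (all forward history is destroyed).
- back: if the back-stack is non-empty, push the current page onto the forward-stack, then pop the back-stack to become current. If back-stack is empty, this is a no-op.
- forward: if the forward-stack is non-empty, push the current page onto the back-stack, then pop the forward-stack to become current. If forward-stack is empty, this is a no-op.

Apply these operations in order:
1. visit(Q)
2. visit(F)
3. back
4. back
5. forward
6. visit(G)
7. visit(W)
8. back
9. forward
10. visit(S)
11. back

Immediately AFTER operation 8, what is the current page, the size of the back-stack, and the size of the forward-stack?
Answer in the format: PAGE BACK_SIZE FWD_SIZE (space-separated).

After 1 (visit(Q)): cur=Q back=1 fwd=0
After 2 (visit(F)): cur=F back=2 fwd=0
After 3 (back): cur=Q back=1 fwd=1
After 4 (back): cur=HOME back=0 fwd=2
After 5 (forward): cur=Q back=1 fwd=1
After 6 (visit(G)): cur=G back=2 fwd=0
After 7 (visit(W)): cur=W back=3 fwd=0
After 8 (back): cur=G back=2 fwd=1

G 2 1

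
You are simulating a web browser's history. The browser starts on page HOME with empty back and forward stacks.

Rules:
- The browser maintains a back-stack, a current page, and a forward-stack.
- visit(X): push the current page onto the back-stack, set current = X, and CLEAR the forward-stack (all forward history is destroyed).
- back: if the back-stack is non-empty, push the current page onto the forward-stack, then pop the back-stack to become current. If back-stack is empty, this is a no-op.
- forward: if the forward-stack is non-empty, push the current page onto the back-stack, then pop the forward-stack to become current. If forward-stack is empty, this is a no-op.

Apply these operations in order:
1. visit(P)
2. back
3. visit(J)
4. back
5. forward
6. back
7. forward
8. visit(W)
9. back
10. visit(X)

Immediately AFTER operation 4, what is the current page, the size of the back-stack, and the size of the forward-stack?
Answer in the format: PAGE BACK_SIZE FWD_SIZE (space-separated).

After 1 (visit(P)): cur=P back=1 fwd=0
After 2 (back): cur=HOME back=0 fwd=1
After 3 (visit(J)): cur=J back=1 fwd=0
After 4 (back): cur=HOME back=0 fwd=1

HOME 0 1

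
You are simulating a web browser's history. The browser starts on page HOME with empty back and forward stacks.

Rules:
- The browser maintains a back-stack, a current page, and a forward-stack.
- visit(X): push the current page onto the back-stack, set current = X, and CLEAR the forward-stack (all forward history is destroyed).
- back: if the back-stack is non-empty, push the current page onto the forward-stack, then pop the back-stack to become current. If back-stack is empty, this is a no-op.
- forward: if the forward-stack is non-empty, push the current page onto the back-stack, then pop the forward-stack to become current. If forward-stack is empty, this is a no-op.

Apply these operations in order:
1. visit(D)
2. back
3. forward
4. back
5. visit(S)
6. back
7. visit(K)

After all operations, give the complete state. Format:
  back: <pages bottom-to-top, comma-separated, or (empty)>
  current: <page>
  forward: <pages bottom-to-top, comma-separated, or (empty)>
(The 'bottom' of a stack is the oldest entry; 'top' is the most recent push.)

Answer: back: HOME
current: K
forward: (empty)

Derivation:
After 1 (visit(D)): cur=D back=1 fwd=0
After 2 (back): cur=HOME back=0 fwd=1
After 3 (forward): cur=D back=1 fwd=0
After 4 (back): cur=HOME back=0 fwd=1
After 5 (visit(S)): cur=S back=1 fwd=0
After 6 (back): cur=HOME back=0 fwd=1
After 7 (visit(K)): cur=K back=1 fwd=0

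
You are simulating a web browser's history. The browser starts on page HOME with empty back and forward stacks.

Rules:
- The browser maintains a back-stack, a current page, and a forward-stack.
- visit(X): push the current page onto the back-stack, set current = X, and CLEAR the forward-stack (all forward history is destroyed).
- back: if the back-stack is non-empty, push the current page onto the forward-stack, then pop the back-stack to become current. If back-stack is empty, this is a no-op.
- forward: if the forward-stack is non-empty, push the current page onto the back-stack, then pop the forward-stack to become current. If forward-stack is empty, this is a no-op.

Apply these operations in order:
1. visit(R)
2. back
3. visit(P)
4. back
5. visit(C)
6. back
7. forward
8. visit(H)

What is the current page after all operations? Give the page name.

Answer: H

Derivation:
After 1 (visit(R)): cur=R back=1 fwd=0
After 2 (back): cur=HOME back=0 fwd=1
After 3 (visit(P)): cur=P back=1 fwd=0
After 4 (back): cur=HOME back=0 fwd=1
After 5 (visit(C)): cur=C back=1 fwd=0
After 6 (back): cur=HOME back=0 fwd=1
After 7 (forward): cur=C back=1 fwd=0
After 8 (visit(H)): cur=H back=2 fwd=0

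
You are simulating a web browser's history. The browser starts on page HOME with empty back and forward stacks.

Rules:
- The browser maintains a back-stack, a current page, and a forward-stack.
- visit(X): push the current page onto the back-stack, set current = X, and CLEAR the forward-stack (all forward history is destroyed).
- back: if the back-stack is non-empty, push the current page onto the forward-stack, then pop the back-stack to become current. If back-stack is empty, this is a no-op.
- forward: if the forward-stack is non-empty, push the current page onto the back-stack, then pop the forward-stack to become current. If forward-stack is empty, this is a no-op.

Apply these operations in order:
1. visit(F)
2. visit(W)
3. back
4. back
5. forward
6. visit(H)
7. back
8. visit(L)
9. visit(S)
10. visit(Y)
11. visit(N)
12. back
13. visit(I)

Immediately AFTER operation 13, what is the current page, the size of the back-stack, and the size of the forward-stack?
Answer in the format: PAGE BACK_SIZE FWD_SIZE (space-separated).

After 1 (visit(F)): cur=F back=1 fwd=0
After 2 (visit(W)): cur=W back=2 fwd=0
After 3 (back): cur=F back=1 fwd=1
After 4 (back): cur=HOME back=0 fwd=2
After 5 (forward): cur=F back=1 fwd=1
After 6 (visit(H)): cur=H back=2 fwd=0
After 7 (back): cur=F back=1 fwd=1
After 8 (visit(L)): cur=L back=2 fwd=0
After 9 (visit(S)): cur=S back=3 fwd=0
After 10 (visit(Y)): cur=Y back=4 fwd=0
After 11 (visit(N)): cur=N back=5 fwd=0
After 12 (back): cur=Y back=4 fwd=1
After 13 (visit(I)): cur=I back=5 fwd=0

I 5 0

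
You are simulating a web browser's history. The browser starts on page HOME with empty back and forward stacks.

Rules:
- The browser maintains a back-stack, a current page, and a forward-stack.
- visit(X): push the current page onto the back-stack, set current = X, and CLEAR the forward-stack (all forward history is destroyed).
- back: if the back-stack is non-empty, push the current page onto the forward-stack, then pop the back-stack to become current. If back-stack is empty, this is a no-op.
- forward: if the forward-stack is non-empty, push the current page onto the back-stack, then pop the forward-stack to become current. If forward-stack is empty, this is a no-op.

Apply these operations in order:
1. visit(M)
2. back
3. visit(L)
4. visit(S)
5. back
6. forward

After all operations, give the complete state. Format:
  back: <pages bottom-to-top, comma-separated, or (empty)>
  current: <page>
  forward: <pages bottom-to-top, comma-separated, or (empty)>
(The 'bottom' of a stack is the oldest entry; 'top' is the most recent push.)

Answer: back: HOME,L
current: S
forward: (empty)

Derivation:
After 1 (visit(M)): cur=M back=1 fwd=0
After 2 (back): cur=HOME back=0 fwd=1
After 3 (visit(L)): cur=L back=1 fwd=0
After 4 (visit(S)): cur=S back=2 fwd=0
After 5 (back): cur=L back=1 fwd=1
After 6 (forward): cur=S back=2 fwd=0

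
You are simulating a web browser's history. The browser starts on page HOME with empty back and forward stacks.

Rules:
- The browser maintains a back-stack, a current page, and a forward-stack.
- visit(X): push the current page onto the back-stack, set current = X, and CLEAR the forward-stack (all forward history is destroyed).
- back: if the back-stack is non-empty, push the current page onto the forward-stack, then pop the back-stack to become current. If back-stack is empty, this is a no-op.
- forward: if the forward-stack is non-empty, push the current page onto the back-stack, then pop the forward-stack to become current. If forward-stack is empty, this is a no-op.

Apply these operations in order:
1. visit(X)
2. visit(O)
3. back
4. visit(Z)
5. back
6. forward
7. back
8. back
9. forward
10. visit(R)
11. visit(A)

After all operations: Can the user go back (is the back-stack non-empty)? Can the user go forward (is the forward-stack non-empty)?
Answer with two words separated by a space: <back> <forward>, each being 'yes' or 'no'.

Answer: yes no

Derivation:
After 1 (visit(X)): cur=X back=1 fwd=0
After 2 (visit(O)): cur=O back=2 fwd=0
After 3 (back): cur=X back=1 fwd=1
After 4 (visit(Z)): cur=Z back=2 fwd=0
After 5 (back): cur=X back=1 fwd=1
After 6 (forward): cur=Z back=2 fwd=0
After 7 (back): cur=X back=1 fwd=1
After 8 (back): cur=HOME back=0 fwd=2
After 9 (forward): cur=X back=1 fwd=1
After 10 (visit(R)): cur=R back=2 fwd=0
After 11 (visit(A)): cur=A back=3 fwd=0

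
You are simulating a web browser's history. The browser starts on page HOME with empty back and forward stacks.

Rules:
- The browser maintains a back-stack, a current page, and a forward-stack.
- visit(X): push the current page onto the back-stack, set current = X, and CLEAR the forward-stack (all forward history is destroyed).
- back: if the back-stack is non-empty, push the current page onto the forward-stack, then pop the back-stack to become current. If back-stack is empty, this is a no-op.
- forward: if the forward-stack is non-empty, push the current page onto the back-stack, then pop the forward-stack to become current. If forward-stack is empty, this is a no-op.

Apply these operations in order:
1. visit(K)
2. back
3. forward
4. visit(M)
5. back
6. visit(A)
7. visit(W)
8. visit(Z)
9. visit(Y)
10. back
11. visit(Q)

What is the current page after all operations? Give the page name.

Answer: Q

Derivation:
After 1 (visit(K)): cur=K back=1 fwd=0
After 2 (back): cur=HOME back=0 fwd=1
After 3 (forward): cur=K back=1 fwd=0
After 4 (visit(M)): cur=M back=2 fwd=0
After 5 (back): cur=K back=1 fwd=1
After 6 (visit(A)): cur=A back=2 fwd=0
After 7 (visit(W)): cur=W back=3 fwd=0
After 8 (visit(Z)): cur=Z back=4 fwd=0
After 9 (visit(Y)): cur=Y back=5 fwd=0
After 10 (back): cur=Z back=4 fwd=1
After 11 (visit(Q)): cur=Q back=5 fwd=0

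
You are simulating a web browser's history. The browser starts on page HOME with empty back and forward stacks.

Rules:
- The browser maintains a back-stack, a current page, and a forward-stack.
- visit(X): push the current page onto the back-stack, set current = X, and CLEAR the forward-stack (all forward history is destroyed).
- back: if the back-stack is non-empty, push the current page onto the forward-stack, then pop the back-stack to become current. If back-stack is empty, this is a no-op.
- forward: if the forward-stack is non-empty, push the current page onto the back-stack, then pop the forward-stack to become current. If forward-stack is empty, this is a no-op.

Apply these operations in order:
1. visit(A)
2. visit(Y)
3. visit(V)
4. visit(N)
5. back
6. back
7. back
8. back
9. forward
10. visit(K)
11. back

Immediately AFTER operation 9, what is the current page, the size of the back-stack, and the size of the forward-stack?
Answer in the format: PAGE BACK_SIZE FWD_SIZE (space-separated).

After 1 (visit(A)): cur=A back=1 fwd=0
After 2 (visit(Y)): cur=Y back=2 fwd=0
After 3 (visit(V)): cur=V back=3 fwd=0
After 4 (visit(N)): cur=N back=4 fwd=0
After 5 (back): cur=V back=3 fwd=1
After 6 (back): cur=Y back=2 fwd=2
After 7 (back): cur=A back=1 fwd=3
After 8 (back): cur=HOME back=0 fwd=4
After 9 (forward): cur=A back=1 fwd=3

A 1 3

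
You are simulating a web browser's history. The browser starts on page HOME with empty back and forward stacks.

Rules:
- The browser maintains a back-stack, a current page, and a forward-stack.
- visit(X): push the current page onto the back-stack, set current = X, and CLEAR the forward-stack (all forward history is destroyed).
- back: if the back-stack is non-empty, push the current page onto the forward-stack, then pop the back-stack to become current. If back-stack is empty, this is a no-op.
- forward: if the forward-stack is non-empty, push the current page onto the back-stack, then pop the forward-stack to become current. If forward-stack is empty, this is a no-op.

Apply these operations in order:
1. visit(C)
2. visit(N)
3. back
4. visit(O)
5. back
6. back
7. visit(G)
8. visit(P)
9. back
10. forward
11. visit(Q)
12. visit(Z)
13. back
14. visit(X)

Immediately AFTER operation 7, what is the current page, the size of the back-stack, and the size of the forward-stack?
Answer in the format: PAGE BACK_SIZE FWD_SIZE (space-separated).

After 1 (visit(C)): cur=C back=1 fwd=0
After 2 (visit(N)): cur=N back=2 fwd=0
After 3 (back): cur=C back=1 fwd=1
After 4 (visit(O)): cur=O back=2 fwd=0
After 5 (back): cur=C back=1 fwd=1
After 6 (back): cur=HOME back=0 fwd=2
After 7 (visit(G)): cur=G back=1 fwd=0

G 1 0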